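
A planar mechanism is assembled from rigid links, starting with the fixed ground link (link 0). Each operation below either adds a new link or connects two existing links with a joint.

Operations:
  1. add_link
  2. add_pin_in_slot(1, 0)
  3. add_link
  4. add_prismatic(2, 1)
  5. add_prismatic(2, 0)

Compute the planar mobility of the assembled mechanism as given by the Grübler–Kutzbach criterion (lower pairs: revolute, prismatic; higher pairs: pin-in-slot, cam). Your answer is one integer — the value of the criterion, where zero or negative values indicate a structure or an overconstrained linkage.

(L,J1,J2)=(1,0,0); link0 fixed
link1: (2,0,0)
PS 1-0 [J2]: (2,0,1)
link2: (3,0,1)
P 2-1 [J1]: (3,1,1)
P 2-0 [J1]: (3,2,1)
Grübler: 3·2 − 2·2 − 1 = 1

M = 1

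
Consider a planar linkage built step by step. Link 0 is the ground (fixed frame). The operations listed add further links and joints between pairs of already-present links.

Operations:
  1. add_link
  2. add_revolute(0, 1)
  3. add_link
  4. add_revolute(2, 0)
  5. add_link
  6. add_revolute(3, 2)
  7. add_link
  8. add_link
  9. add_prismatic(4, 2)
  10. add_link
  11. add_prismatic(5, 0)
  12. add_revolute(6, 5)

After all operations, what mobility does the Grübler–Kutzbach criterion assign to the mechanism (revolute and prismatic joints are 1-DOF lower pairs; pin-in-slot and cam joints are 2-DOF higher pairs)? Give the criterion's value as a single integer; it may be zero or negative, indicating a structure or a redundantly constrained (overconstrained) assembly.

L=1 J1=0 J2=0
add link → L=2 J1=0 J2=0
R@0,1 dof=1 J1 → L=2 J1=1 J2=0
add link → L=3 J1=1 J2=0
R@2,0 dof=1 J1 → L=3 J1=2 J2=0
add link → L=4 J1=2 J2=0
R@3,2 dof=1 J1 → L=4 J1=3 J2=0
add link → L=5 J1=3 J2=0
add link → L=6 J1=3 J2=0
P@4,2 dof=1 J1 → L=6 J1=4 J2=0
add link → L=7 J1=4 J2=0
P@5,0 dof=1 J1 → L=7 J1=5 J2=0
R@6,5 dof=1 J1 → L=7 J1=6 J2=0
M=3(L−1)−2J1−J2=3·6−2·6−0=6

M = 6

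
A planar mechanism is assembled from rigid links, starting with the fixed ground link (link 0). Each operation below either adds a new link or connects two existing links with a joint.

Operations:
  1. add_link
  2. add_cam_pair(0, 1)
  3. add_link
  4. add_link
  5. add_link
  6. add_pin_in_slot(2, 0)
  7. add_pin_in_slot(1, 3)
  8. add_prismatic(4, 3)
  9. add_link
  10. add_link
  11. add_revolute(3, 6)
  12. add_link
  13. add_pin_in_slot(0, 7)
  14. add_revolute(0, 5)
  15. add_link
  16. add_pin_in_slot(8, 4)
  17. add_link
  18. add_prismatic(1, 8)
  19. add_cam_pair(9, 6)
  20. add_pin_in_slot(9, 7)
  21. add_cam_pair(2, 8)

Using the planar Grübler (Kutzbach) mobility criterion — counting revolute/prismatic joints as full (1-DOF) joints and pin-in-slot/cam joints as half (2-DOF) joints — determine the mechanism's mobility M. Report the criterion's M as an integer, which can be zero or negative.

M = 11

link 0 = ground. State L|J1|J2 = 1|0|0
+link1  2|0|0
C(0,1) f=2→J2  2|0|1
+link2  3|0|1
+link3  4|0|1
+link4  5|0|1
PS(2,0) f=2→J2  5|0|2
PS(1,3) f=2→J2  5|0|3
P(4,3) f=1→J1  5|1|3
+link5  6|1|3
+link6  7|1|3
R(3,6) f=1→J1  7|2|3
+link7  8|2|3
PS(0,7) f=2→J2  8|2|4
R(0,5) f=1→J1  8|3|4
+link8  9|3|4
PS(8,4) f=2→J2  9|3|5
+link9  10|3|5
P(1,8) f=1→J1  10|4|5
C(9,6) f=2→J2  10|4|6
PS(9,7) f=2→J2  10|4|7
C(2,8) f=2→J2  10|4|8
M = 3(10−1)−2·4−8 = 27−8−8 = 11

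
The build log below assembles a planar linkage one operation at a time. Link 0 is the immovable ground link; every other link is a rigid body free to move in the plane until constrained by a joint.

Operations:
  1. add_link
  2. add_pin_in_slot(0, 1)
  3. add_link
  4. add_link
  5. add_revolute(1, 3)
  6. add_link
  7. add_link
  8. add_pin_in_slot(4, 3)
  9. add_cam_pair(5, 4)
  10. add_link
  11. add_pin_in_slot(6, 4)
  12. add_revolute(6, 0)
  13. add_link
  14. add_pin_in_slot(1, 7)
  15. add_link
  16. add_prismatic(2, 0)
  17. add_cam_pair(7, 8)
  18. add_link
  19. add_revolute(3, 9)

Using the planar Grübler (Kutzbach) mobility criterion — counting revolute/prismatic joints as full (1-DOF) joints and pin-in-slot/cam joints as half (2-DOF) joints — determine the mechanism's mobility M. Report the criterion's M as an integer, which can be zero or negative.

M = 13

(L,J1,J2)=(1,0,0); link0 fixed
link1: (2,0,0)
PS 0-1 [J2]: (2,0,1)
link2: (3,0,1)
link3: (4,0,1)
R 1-3 [J1]: (4,1,1)
link4: (5,1,1)
link5: (6,1,1)
PS 4-3 [J2]: (6,1,2)
C 5-4 [J2]: (6,1,3)
link6: (7,1,3)
PS 6-4 [J2]: (7,1,4)
R 6-0 [J1]: (7,2,4)
link7: (8,2,4)
PS 1-7 [J2]: (8,2,5)
link8: (9,2,5)
P 2-0 [J1]: (9,3,5)
C 7-8 [J2]: (9,3,6)
link9: (10,3,6)
R 3-9 [J1]: (10,4,6)
Grübler: 3·9 − 2·4 − 6 = 13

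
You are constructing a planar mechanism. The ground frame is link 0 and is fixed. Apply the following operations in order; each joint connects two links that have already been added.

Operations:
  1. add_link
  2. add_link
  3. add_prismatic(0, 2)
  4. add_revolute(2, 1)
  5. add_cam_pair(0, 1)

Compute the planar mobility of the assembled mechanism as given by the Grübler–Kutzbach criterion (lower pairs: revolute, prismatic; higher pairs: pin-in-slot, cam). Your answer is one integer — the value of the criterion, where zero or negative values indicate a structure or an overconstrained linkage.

L=1 J1=0 J2=0
add link → L=2 J1=0 J2=0
add link → L=3 J1=0 J2=0
P@0,2 dof=1 J1 → L=3 J1=1 J2=0
R@2,1 dof=1 J1 → L=3 J1=2 J2=0
C@0,1 dof=2 J2 → L=3 J1=2 J2=1
M=3(L−1)−2J1−J2=3·2−2·2−1=1

M = 1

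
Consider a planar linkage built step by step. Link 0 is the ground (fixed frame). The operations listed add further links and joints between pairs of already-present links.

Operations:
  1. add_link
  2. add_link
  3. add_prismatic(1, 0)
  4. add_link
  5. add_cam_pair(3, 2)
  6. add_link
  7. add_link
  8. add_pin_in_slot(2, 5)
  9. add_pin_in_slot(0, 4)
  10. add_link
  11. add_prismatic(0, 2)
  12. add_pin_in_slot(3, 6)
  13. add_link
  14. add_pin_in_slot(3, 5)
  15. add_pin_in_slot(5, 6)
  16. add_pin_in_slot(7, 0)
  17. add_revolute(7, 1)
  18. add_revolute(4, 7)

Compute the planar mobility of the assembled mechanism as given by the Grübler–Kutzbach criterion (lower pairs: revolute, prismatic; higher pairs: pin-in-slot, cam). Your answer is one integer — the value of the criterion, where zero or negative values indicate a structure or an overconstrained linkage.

M = 6

L=1 J1=0 J2=0
add link → L=2 J1=0 J2=0
add link → L=3 J1=0 J2=0
P@1,0 dof=1 J1 → L=3 J1=1 J2=0
add link → L=4 J1=1 J2=0
C@3,2 dof=2 J2 → L=4 J1=1 J2=1
add link → L=5 J1=1 J2=1
add link → L=6 J1=1 J2=1
PS@2,5 dof=2 J2 → L=6 J1=1 J2=2
PS@0,4 dof=2 J2 → L=6 J1=1 J2=3
add link → L=7 J1=1 J2=3
P@0,2 dof=1 J1 → L=7 J1=2 J2=3
PS@3,6 dof=2 J2 → L=7 J1=2 J2=4
add link → L=8 J1=2 J2=4
PS@3,5 dof=2 J2 → L=8 J1=2 J2=5
PS@5,6 dof=2 J2 → L=8 J1=2 J2=6
PS@7,0 dof=2 J2 → L=8 J1=2 J2=7
R@7,1 dof=1 J1 → L=8 J1=3 J2=7
R@4,7 dof=1 J1 → L=8 J1=4 J2=7
M=3(L−1)−2J1−J2=3·7−2·4−7=6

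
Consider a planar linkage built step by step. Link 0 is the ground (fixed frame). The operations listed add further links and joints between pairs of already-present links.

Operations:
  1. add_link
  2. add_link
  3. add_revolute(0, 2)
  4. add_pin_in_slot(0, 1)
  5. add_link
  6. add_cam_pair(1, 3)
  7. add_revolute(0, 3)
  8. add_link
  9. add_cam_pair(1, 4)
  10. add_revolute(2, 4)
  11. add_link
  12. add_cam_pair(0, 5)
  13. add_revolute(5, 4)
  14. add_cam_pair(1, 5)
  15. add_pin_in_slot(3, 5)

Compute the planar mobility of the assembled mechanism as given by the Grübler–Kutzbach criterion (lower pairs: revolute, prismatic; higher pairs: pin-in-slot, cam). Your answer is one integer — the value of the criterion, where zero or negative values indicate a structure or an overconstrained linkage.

(L,J1,J2)=(1,0,0); link0 fixed
link1: (2,0,0)
link2: (3,0,0)
R 0-2 [J1]: (3,1,0)
PS 0-1 [J2]: (3,1,1)
link3: (4,1,1)
C 1-3 [J2]: (4,1,2)
R 0-3 [J1]: (4,2,2)
link4: (5,2,2)
C 1-4 [J2]: (5,2,3)
R 2-4 [J1]: (5,3,3)
link5: (6,3,3)
C 0-5 [J2]: (6,3,4)
R 5-4 [J1]: (6,4,4)
C 1-5 [J2]: (6,4,5)
PS 3-5 [J2]: (6,4,6)
Grübler: 3·5 − 2·4 − 6 = 1

M = 1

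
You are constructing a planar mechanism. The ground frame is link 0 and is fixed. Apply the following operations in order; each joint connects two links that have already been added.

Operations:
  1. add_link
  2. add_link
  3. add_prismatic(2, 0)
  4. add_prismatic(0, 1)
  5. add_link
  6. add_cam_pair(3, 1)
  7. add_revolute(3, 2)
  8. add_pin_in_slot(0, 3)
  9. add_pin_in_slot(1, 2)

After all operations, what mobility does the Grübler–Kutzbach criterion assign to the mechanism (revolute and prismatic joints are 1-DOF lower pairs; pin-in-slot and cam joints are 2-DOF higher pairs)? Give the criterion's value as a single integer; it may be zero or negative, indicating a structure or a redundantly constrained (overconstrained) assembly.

M = 0

link 0 = ground. State L|J1|J2 = 1|0|0
+link1  2|0|0
+link2  3|0|0
P(2,0) f=1→J1  3|1|0
P(0,1) f=1→J1  3|2|0
+link3  4|2|0
C(3,1) f=2→J2  4|2|1
R(3,2) f=1→J1  4|3|1
PS(0,3) f=2→J2  4|3|2
PS(1,2) f=2→J2  4|3|3
M = 3(4−1)−2·3−3 = 9−6−3 = 0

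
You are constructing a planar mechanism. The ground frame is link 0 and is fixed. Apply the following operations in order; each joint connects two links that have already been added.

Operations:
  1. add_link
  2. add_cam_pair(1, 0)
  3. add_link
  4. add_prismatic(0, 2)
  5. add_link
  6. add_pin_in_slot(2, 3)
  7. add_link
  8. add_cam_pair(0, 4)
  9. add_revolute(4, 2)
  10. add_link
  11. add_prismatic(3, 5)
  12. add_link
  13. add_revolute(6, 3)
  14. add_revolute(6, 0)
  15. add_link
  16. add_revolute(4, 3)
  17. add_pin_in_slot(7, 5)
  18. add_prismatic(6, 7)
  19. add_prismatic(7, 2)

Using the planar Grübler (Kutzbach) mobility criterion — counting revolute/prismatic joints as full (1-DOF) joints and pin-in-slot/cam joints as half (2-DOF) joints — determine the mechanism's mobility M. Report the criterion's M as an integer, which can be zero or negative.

link 0 = ground. State L|J1|J2 = 1|0|0
+link1  2|0|0
C(1,0) f=2→J2  2|0|1
+link2  3|0|1
P(0,2) f=1→J1  3|1|1
+link3  4|1|1
PS(2,3) f=2→J2  4|1|2
+link4  5|1|2
C(0,4) f=2→J2  5|1|3
R(4,2) f=1→J1  5|2|3
+link5  6|2|3
P(3,5) f=1→J1  6|3|3
+link6  7|3|3
R(6,3) f=1→J1  7|4|3
R(6,0) f=1→J1  7|5|3
+link7  8|5|3
R(4,3) f=1→J1  8|6|3
PS(7,5) f=2→J2  8|6|4
P(6,7) f=1→J1  8|7|4
P(7,2) f=1→J1  8|8|4
M = 3(8−1)−2·8−4 = 21−16−4 = 1

M = 1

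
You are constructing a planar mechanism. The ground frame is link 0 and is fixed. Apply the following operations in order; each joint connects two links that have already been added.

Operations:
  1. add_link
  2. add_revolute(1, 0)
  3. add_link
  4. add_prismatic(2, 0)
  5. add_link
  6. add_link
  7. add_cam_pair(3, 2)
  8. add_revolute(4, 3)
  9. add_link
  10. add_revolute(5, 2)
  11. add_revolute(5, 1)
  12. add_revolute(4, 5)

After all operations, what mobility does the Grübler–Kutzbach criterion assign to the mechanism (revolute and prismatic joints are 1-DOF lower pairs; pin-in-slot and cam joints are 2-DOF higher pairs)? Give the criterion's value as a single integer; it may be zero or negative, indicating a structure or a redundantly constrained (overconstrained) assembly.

[1;0;0] (link 0 is ground)
L+ [2;0;0]
R(1,0)∈J1 [2;1;0]
L+ [3;1;0]
P(2,0)∈J1 [3;2;0]
L+ [4;2;0]
L+ [5;2;0]
C(3,2)∈J2 [5;2;1]
R(4,3)∈J1 [5;3;1]
L+ [6;3;1]
R(5,2)∈J1 [6;4;1]
R(5,1)∈J1 [6;5;1]
R(4,5)∈J1 [6;6;1]
mobility = 15 − 12 − 1 = 2

M = 2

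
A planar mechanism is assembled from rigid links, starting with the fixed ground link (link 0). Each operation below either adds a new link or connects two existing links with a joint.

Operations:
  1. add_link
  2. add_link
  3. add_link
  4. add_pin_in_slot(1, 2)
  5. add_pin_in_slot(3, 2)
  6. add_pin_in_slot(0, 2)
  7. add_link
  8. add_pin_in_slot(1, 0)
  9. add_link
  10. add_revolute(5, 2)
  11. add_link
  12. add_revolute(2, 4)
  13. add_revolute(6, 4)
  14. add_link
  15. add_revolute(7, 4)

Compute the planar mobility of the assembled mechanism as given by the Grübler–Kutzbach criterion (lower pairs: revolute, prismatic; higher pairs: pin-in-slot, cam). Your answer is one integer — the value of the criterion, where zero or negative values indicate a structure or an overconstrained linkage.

ground; <1,0,0>
#1 <2,0,0>
#2 <3,0,0>
#3 <4,0,0>
PS:1↔2 J2 <4,0,1>
PS:3↔2 J2 <4,0,2>
PS:0↔2 J2 <4,0,3>
#4 <5,0,3>
PS:1↔0 J2 <5,0,4>
#5 <6,0,4>
R:5↔2 J1 <6,1,4>
#6 <7,1,4>
R:2↔4 J1 <7,2,4>
R:6↔4 J1 <7,3,4>
#7 <8,3,4>
R:7↔4 J1 <8,4,4>
3×7 − 2×4 − 1×4 = 9

M = 9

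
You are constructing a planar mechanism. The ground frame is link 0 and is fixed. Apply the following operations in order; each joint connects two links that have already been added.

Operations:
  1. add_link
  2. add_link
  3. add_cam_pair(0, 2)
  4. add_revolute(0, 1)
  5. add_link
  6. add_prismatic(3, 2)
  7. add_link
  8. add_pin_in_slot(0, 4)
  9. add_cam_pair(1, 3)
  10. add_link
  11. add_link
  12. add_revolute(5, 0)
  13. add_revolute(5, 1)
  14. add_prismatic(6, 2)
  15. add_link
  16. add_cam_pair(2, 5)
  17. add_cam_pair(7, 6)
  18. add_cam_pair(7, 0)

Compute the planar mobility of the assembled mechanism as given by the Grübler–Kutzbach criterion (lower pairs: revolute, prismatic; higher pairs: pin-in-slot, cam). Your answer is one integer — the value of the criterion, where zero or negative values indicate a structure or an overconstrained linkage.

M = 5

L=1 J1=0 J2=0
add link → L=2 J1=0 J2=0
add link → L=3 J1=0 J2=0
C@0,2 dof=2 J2 → L=3 J1=0 J2=1
R@0,1 dof=1 J1 → L=3 J1=1 J2=1
add link → L=4 J1=1 J2=1
P@3,2 dof=1 J1 → L=4 J1=2 J2=1
add link → L=5 J1=2 J2=1
PS@0,4 dof=2 J2 → L=5 J1=2 J2=2
C@1,3 dof=2 J2 → L=5 J1=2 J2=3
add link → L=6 J1=2 J2=3
add link → L=7 J1=2 J2=3
R@5,0 dof=1 J1 → L=7 J1=3 J2=3
R@5,1 dof=1 J1 → L=7 J1=4 J2=3
P@6,2 dof=1 J1 → L=7 J1=5 J2=3
add link → L=8 J1=5 J2=3
C@2,5 dof=2 J2 → L=8 J1=5 J2=4
C@7,6 dof=2 J2 → L=8 J1=5 J2=5
C@7,0 dof=2 J2 → L=8 J1=5 J2=6
M=3(L−1)−2J1−J2=3·7−2·5−6=5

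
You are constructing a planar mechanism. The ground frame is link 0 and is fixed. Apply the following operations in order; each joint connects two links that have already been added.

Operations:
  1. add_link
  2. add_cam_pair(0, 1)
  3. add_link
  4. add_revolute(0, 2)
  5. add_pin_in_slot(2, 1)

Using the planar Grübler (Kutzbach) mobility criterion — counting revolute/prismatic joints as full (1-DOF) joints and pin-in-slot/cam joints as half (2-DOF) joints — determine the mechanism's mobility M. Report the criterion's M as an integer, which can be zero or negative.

M = 2

L=1 J1=0 J2=0
add link → L=2 J1=0 J2=0
C@0,1 dof=2 J2 → L=2 J1=0 J2=1
add link → L=3 J1=0 J2=1
R@0,2 dof=1 J1 → L=3 J1=1 J2=1
PS@2,1 dof=2 J2 → L=3 J1=1 J2=2
M=3(L−1)−2J1−J2=3·2−2·1−2=2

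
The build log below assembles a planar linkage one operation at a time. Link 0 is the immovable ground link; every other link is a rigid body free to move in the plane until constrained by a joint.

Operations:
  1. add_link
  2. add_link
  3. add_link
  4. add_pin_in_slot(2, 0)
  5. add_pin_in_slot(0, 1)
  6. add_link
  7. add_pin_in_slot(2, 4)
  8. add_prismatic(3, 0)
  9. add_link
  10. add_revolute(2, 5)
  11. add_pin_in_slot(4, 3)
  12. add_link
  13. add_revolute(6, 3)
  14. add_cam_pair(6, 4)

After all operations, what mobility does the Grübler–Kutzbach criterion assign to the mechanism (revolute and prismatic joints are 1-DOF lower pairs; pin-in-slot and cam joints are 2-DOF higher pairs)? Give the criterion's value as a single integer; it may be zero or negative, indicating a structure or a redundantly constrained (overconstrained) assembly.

ground; <1,0,0>
#1 <2,0,0>
#2 <3,0,0>
#3 <4,0,0>
PS:2↔0 J2 <4,0,1>
PS:0↔1 J2 <4,0,2>
#4 <5,0,2>
PS:2↔4 J2 <5,0,3>
P:3↔0 J1 <5,1,3>
#5 <6,1,3>
R:2↔5 J1 <6,2,3>
PS:4↔3 J2 <6,2,4>
#6 <7,2,4>
R:6↔3 J1 <7,3,4>
C:6↔4 J2 <7,3,5>
3×6 − 2×3 − 1×5 = 7

M = 7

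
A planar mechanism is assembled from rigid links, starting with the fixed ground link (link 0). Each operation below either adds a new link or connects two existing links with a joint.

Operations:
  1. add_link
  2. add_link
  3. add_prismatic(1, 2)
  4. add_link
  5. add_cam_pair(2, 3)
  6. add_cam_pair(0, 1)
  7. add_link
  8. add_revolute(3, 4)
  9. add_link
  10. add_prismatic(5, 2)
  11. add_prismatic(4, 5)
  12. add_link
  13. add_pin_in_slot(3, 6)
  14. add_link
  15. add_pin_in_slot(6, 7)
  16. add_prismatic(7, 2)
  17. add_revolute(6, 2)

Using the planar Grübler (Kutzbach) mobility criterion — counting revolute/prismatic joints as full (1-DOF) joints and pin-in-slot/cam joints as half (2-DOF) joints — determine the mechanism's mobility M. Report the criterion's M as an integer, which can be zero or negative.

M = 5

link 0 = ground. State L|J1|J2 = 1|0|0
+link1  2|0|0
+link2  3|0|0
P(1,2) f=1→J1  3|1|0
+link3  4|1|0
C(2,3) f=2→J2  4|1|1
C(0,1) f=2→J2  4|1|2
+link4  5|1|2
R(3,4) f=1→J1  5|2|2
+link5  6|2|2
P(5,2) f=1→J1  6|3|2
P(4,5) f=1→J1  6|4|2
+link6  7|4|2
PS(3,6) f=2→J2  7|4|3
+link7  8|4|3
PS(6,7) f=2→J2  8|4|4
P(7,2) f=1→J1  8|5|4
R(6,2) f=1→J1  8|6|4
M = 3(8−1)−2·6−4 = 21−12−4 = 5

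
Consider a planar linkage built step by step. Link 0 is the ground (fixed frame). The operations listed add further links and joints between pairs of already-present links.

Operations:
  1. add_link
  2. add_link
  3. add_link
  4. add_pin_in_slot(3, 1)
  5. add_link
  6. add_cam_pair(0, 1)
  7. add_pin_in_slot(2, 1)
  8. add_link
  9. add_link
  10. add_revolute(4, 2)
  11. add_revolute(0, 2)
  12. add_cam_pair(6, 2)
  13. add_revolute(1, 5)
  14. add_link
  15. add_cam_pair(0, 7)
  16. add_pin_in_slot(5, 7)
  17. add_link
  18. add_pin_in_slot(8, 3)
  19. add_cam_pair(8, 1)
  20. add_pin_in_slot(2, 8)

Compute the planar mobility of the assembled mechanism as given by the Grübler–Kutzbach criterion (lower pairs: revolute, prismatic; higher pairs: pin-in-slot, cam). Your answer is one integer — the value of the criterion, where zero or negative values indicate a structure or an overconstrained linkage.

(L,J1,J2)=(1,0,0); link0 fixed
link1: (2,0,0)
link2: (3,0,0)
link3: (4,0,0)
PS 3-1 [J2]: (4,0,1)
link4: (5,0,1)
C 0-1 [J2]: (5,0,2)
PS 2-1 [J2]: (5,0,3)
link5: (6,0,3)
link6: (7,0,3)
R 4-2 [J1]: (7,1,3)
R 0-2 [J1]: (7,2,3)
C 6-2 [J2]: (7,2,4)
R 1-5 [J1]: (7,3,4)
link7: (8,3,4)
C 0-7 [J2]: (8,3,5)
PS 5-7 [J2]: (8,3,6)
link8: (9,3,6)
PS 8-3 [J2]: (9,3,7)
C 8-1 [J2]: (9,3,8)
PS 2-8 [J2]: (9,3,9)
Grübler: 3·8 − 2·3 − 9 = 9

M = 9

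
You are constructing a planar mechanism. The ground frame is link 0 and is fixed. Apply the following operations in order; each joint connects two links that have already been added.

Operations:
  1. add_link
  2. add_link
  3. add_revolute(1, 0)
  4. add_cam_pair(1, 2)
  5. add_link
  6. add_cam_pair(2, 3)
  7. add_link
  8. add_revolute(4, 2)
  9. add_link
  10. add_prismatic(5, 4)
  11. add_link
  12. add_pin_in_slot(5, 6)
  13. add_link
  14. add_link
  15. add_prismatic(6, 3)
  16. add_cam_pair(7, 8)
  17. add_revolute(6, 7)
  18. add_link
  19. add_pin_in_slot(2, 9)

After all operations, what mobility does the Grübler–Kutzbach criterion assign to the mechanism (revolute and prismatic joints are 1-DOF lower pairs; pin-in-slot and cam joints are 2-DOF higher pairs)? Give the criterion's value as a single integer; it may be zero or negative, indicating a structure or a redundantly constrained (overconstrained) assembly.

M = 12

L=1 J1=0 J2=0
add link → L=2 J1=0 J2=0
add link → L=3 J1=0 J2=0
R@1,0 dof=1 J1 → L=3 J1=1 J2=0
C@1,2 dof=2 J2 → L=3 J1=1 J2=1
add link → L=4 J1=1 J2=1
C@2,3 dof=2 J2 → L=4 J1=1 J2=2
add link → L=5 J1=1 J2=2
R@4,2 dof=1 J1 → L=5 J1=2 J2=2
add link → L=6 J1=2 J2=2
P@5,4 dof=1 J1 → L=6 J1=3 J2=2
add link → L=7 J1=3 J2=2
PS@5,6 dof=2 J2 → L=7 J1=3 J2=3
add link → L=8 J1=3 J2=3
add link → L=9 J1=3 J2=3
P@6,3 dof=1 J1 → L=9 J1=4 J2=3
C@7,8 dof=2 J2 → L=9 J1=4 J2=4
R@6,7 dof=1 J1 → L=9 J1=5 J2=4
add link → L=10 J1=5 J2=4
PS@2,9 dof=2 J2 → L=10 J1=5 J2=5
M=3(L−1)−2J1−J2=3·9−2·5−5=12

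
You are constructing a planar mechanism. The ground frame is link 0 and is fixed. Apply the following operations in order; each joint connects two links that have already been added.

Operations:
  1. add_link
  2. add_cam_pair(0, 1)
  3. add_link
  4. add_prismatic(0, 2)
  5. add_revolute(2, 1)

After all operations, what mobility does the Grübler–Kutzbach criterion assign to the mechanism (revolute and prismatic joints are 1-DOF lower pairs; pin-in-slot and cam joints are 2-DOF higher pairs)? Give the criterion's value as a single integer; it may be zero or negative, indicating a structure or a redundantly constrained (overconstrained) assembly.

ground; <1,0,0>
#1 <2,0,0>
C:0↔1 J2 <2,0,1>
#2 <3,0,1>
P:0↔2 J1 <3,1,1>
R:2↔1 J1 <3,2,1>
3×2 − 2×2 − 1×1 = 1

M = 1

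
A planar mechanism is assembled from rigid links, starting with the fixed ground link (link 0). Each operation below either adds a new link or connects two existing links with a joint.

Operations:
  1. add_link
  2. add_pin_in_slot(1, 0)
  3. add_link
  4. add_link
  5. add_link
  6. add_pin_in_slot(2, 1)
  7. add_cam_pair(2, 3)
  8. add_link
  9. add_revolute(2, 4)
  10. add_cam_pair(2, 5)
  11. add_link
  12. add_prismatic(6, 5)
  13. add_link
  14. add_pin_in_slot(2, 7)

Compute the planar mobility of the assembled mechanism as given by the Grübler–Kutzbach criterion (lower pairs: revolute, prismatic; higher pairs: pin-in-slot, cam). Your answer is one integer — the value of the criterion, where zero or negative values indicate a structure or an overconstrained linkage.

M = 12

ground; <1,0,0>
#1 <2,0,0>
PS:1↔0 J2 <2,0,1>
#2 <3,0,1>
#3 <4,0,1>
#4 <5,0,1>
PS:2↔1 J2 <5,0,2>
C:2↔3 J2 <5,0,3>
#5 <6,0,3>
R:2↔4 J1 <6,1,3>
C:2↔5 J2 <6,1,4>
#6 <7,1,4>
P:6↔5 J1 <7,2,4>
#7 <8,2,4>
PS:2↔7 J2 <8,2,5>
3×7 − 2×2 − 1×5 = 12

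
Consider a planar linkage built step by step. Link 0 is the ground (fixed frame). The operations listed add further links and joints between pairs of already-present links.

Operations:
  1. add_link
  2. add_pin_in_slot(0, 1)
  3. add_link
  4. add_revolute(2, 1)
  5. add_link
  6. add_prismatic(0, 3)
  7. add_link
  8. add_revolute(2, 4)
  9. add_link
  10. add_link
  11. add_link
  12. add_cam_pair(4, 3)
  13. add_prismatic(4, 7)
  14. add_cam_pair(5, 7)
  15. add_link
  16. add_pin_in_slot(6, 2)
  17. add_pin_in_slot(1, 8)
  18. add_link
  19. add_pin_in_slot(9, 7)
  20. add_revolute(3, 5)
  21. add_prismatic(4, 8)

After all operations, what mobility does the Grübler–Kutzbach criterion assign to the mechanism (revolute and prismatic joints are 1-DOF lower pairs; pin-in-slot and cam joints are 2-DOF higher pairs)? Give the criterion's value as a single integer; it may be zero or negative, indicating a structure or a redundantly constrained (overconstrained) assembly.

M = 9

L=1 J1=0 J2=0
add link → L=2 J1=0 J2=0
PS@0,1 dof=2 J2 → L=2 J1=0 J2=1
add link → L=3 J1=0 J2=1
R@2,1 dof=1 J1 → L=3 J1=1 J2=1
add link → L=4 J1=1 J2=1
P@0,3 dof=1 J1 → L=4 J1=2 J2=1
add link → L=5 J1=2 J2=1
R@2,4 dof=1 J1 → L=5 J1=3 J2=1
add link → L=6 J1=3 J2=1
add link → L=7 J1=3 J2=1
add link → L=8 J1=3 J2=1
C@4,3 dof=2 J2 → L=8 J1=3 J2=2
P@4,7 dof=1 J1 → L=8 J1=4 J2=2
C@5,7 dof=2 J2 → L=8 J1=4 J2=3
add link → L=9 J1=4 J2=3
PS@6,2 dof=2 J2 → L=9 J1=4 J2=4
PS@1,8 dof=2 J2 → L=9 J1=4 J2=5
add link → L=10 J1=4 J2=5
PS@9,7 dof=2 J2 → L=10 J1=4 J2=6
R@3,5 dof=1 J1 → L=10 J1=5 J2=6
P@4,8 dof=1 J1 → L=10 J1=6 J2=6
M=3(L−1)−2J1−J2=3·9−2·6−6=9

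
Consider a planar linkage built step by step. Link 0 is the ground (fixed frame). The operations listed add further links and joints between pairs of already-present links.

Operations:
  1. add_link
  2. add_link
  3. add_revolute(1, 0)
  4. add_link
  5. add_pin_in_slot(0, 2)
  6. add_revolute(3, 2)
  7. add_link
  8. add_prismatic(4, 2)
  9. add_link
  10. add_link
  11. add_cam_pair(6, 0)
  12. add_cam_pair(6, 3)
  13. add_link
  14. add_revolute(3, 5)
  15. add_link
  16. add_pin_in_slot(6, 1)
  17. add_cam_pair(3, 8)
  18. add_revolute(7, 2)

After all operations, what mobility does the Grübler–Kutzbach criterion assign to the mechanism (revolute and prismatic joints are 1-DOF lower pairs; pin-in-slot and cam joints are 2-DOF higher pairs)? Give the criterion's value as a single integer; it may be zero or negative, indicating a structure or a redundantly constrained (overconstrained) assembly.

(L,J1,J2)=(1,0,0); link0 fixed
link1: (2,0,0)
link2: (3,0,0)
R 1-0 [J1]: (3,1,0)
link3: (4,1,0)
PS 0-2 [J2]: (4,1,1)
R 3-2 [J1]: (4,2,1)
link4: (5,2,1)
P 4-2 [J1]: (5,3,1)
link5: (6,3,1)
link6: (7,3,1)
C 6-0 [J2]: (7,3,2)
C 6-3 [J2]: (7,3,3)
link7: (8,3,3)
R 3-5 [J1]: (8,4,3)
link8: (9,4,3)
PS 6-1 [J2]: (9,4,4)
C 3-8 [J2]: (9,4,5)
R 7-2 [J1]: (9,5,5)
Grübler: 3·8 − 2·5 − 5 = 9

M = 9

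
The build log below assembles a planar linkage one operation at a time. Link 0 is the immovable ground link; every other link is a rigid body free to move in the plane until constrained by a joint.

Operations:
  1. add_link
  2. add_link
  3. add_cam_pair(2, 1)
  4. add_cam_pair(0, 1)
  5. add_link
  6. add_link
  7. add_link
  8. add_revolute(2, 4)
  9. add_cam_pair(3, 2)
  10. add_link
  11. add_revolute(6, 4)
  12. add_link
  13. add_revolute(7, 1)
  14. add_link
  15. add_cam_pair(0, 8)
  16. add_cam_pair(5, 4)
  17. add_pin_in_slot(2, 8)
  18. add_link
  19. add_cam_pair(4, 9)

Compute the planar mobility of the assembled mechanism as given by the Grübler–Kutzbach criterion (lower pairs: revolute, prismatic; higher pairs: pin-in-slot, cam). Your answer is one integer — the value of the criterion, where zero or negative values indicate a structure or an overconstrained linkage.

M = 14

[1;0;0] (link 0 is ground)
L+ [2;0;0]
L+ [3;0;0]
C(2,1)∈J2 [3;0;1]
C(0,1)∈J2 [3;0;2]
L+ [4;0;2]
L+ [5;0;2]
L+ [6;0;2]
R(2,4)∈J1 [6;1;2]
C(3,2)∈J2 [6;1;3]
L+ [7;1;3]
R(6,4)∈J1 [7;2;3]
L+ [8;2;3]
R(7,1)∈J1 [8;3;3]
L+ [9;3;3]
C(0,8)∈J2 [9;3;4]
C(5,4)∈J2 [9;3;5]
PS(2,8)∈J2 [9;3;6]
L+ [10;3;6]
C(4,9)∈J2 [10;3;7]
mobility = 27 − 6 − 7 = 14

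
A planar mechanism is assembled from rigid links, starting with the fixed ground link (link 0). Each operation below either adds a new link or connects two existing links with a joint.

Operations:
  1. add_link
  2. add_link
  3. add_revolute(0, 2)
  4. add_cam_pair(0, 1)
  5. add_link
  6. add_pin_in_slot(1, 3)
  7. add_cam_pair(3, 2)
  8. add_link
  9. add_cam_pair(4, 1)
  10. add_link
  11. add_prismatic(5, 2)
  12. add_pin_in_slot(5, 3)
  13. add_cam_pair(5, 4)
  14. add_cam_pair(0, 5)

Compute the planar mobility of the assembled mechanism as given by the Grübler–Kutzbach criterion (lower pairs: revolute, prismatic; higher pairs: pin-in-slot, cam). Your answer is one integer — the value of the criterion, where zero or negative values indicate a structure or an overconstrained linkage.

L=1 J1=0 J2=0
add link → L=2 J1=0 J2=0
add link → L=3 J1=0 J2=0
R@0,2 dof=1 J1 → L=3 J1=1 J2=0
C@0,1 dof=2 J2 → L=3 J1=1 J2=1
add link → L=4 J1=1 J2=1
PS@1,3 dof=2 J2 → L=4 J1=1 J2=2
C@3,2 dof=2 J2 → L=4 J1=1 J2=3
add link → L=5 J1=1 J2=3
C@4,1 dof=2 J2 → L=5 J1=1 J2=4
add link → L=6 J1=1 J2=4
P@5,2 dof=1 J1 → L=6 J1=2 J2=4
PS@5,3 dof=2 J2 → L=6 J1=2 J2=5
C@5,4 dof=2 J2 → L=6 J1=2 J2=6
C@0,5 dof=2 J2 → L=6 J1=2 J2=7
M=3(L−1)−2J1−J2=3·5−2·2−7=4

M = 4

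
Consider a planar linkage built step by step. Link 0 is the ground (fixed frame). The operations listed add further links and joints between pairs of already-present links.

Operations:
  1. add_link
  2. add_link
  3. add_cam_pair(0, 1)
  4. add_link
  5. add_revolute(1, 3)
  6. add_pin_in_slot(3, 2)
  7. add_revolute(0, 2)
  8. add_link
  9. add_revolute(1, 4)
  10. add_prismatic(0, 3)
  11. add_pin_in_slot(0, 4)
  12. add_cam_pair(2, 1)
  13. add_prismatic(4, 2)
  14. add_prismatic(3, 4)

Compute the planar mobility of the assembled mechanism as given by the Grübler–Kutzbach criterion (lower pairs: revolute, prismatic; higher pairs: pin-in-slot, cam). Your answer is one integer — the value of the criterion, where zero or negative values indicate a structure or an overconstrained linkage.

M = -4

(L,J1,J2)=(1,0,0); link0 fixed
link1: (2,0,0)
link2: (3,0,0)
C 0-1 [J2]: (3,0,1)
link3: (4,0,1)
R 1-3 [J1]: (4,1,1)
PS 3-2 [J2]: (4,1,2)
R 0-2 [J1]: (4,2,2)
link4: (5,2,2)
R 1-4 [J1]: (5,3,2)
P 0-3 [J1]: (5,4,2)
PS 0-4 [J2]: (5,4,3)
C 2-1 [J2]: (5,4,4)
P 4-2 [J1]: (5,5,4)
P 3-4 [J1]: (5,6,4)
Grübler: 3·4 − 2·6 − 4 = -4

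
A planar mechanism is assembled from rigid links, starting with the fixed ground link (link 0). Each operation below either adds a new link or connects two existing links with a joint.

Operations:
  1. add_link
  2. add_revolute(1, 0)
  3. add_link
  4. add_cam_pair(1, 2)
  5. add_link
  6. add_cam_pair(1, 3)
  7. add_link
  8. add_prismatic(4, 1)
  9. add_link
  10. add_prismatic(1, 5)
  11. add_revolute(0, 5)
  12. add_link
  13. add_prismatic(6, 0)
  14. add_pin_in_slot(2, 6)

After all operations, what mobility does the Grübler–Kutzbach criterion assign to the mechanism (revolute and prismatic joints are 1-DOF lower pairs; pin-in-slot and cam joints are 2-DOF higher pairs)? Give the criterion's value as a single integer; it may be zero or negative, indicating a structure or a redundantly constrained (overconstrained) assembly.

M = 5

L=1 J1=0 J2=0
add link → L=2 J1=0 J2=0
R@1,0 dof=1 J1 → L=2 J1=1 J2=0
add link → L=3 J1=1 J2=0
C@1,2 dof=2 J2 → L=3 J1=1 J2=1
add link → L=4 J1=1 J2=1
C@1,3 dof=2 J2 → L=4 J1=1 J2=2
add link → L=5 J1=1 J2=2
P@4,1 dof=1 J1 → L=5 J1=2 J2=2
add link → L=6 J1=2 J2=2
P@1,5 dof=1 J1 → L=6 J1=3 J2=2
R@0,5 dof=1 J1 → L=6 J1=4 J2=2
add link → L=7 J1=4 J2=2
P@6,0 dof=1 J1 → L=7 J1=5 J2=2
PS@2,6 dof=2 J2 → L=7 J1=5 J2=3
M=3(L−1)−2J1−J2=3·6−2·5−3=5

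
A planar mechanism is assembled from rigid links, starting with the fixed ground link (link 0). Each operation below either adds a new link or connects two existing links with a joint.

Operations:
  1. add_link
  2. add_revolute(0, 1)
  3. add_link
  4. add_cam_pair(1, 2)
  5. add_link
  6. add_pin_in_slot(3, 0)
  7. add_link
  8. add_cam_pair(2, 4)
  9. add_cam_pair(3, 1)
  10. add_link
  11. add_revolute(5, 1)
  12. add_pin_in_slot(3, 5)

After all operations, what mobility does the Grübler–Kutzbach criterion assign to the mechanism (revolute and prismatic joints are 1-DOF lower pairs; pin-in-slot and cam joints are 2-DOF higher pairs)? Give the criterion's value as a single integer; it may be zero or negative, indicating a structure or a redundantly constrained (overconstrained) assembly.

L=1 J1=0 J2=0
add link → L=2 J1=0 J2=0
R@0,1 dof=1 J1 → L=2 J1=1 J2=0
add link → L=3 J1=1 J2=0
C@1,2 dof=2 J2 → L=3 J1=1 J2=1
add link → L=4 J1=1 J2=1
PS@3,0 dof=2 J2 → L=4 J1=1 J2=2
add link → L=5 J1=1 J2=2
C@2,4 dof=2 J2 → L=5 J1=1 J2=3
C@3,1 dof=2 J2 → L=5 J1=1 J2=4
add link → L=6 J1=1 J2=4
R@5,1 dof=1 J1 → L=6 J1=2 J2=4
PS@3,5 dof=2 J2 → L=6 J1=2 J2=5
M=3(L−1)−2J1−J2=3·5−2·2−5=6

M = 6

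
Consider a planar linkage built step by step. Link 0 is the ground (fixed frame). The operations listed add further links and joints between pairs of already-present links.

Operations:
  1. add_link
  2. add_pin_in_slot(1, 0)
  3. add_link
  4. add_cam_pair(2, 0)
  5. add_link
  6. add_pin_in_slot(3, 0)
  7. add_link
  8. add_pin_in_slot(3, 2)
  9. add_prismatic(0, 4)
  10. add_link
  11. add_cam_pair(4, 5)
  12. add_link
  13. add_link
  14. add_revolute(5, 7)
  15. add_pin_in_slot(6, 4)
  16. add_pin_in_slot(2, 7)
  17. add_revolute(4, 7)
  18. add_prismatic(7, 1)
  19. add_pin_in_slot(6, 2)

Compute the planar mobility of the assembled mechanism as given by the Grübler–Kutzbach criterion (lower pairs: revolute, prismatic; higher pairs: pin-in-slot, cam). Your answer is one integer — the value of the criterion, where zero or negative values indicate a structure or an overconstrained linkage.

link 0 = ground. State L|J1|J2 = 1|0|0
+link1  2|0|0
PS(1,0) f=2→J2  2|0|1
+link2  3|0|1
C(2,0) f=2→J2  3|0|2
+link3  4|0|2
PS(3,0) f=2→J2  4|0|3
+link4  5|0|3
PS(3,2) f=2→J2  5|0|4
P(0,4) f=1→J1  5|1|4
+link5  6|1|4
C(4,5) f=2→J2  6|1|5
+link6  7|1|5
+link7  8|1|5
R(5,7) f=1→J1  8|2|5
PS(6,4) f=2→J2  8|2|6
PS(2,7) f=2→J2  8|2|7
R(4,7) f=1→J1  8|3|7
P(7,1) f=1→J1  8|4|7
PS(6,2) f=2→J2  8|4|8
M = 3(8−1)−2·4−8 = 21−8−8 = 5

M = 5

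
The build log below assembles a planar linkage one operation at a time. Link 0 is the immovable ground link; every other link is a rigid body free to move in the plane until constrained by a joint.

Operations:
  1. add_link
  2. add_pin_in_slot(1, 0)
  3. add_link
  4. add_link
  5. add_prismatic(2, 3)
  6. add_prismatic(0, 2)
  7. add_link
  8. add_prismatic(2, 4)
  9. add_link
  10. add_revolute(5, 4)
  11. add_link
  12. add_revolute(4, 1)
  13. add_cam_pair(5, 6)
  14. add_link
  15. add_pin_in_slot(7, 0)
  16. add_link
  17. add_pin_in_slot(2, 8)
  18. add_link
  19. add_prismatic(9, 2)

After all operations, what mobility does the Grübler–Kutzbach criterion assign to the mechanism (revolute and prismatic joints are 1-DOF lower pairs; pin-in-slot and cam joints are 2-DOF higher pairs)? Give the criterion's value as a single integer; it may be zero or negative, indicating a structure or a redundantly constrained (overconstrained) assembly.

M = 11

(L,J1,J2)=(1,0,0); link0 fixed
link1: (2,0,0)
PS 1-0 [J2]: (2,0,1)
link2: (3,0,1)
link3: (4,0,1)
P 2-3 [J1]: (4,1,1)
P 0-2 [J1]: (4,2,1)
link4: (5,2,1)
P 2-4 [J1]: (5,3,1)
link5: (6,3,1)
R 5-4 [J1]: (6,4,1)
link6: (7,4,1)
R 4-1 [J1]: (7,5,1)
C 5-6 [J2]: (7,5,2)
link7: (8,5,2)
PS 7-0 [J2]: (8,5,3)
link8: (9,5,3)
PS 2-8 [J2]: (9,5,4)
link9: (10,5,4)
P 9-2 [J1]: (10,6,4)
Grübler: 3·9 − 2·6 − 4 = 11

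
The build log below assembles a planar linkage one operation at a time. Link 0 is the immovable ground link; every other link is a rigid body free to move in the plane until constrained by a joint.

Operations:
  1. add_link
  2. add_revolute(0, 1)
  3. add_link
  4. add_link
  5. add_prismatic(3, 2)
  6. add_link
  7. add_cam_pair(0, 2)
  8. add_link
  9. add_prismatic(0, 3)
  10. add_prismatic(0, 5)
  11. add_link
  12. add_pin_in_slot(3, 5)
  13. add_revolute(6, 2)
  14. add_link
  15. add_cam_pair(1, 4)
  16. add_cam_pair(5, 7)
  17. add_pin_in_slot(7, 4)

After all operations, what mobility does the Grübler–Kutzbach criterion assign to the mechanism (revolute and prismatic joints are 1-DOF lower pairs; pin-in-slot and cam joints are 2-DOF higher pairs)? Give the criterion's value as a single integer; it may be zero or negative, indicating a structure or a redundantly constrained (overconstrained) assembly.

M = 6

ground; <1,0,0>
#1 <2,0,0>
R:0↔1 J1 <2,1,0>
#2 <3,1,0>
#3 <4,1,0>
P:3↔2 J1 <4,2,0>
#4 <5,2,0>
C:0↔2 J2 <5,2,1>
#5 <6,2,1>
P:0↔3 J1 <6,3,1>
P:0↔5 J1 <6,4,1>
#6 <7,4,1>
PS:3↔5 J2 <7,4,2>
R:6↔2 J1 <7,5,2>
#7 <8,5,2>
C:1↔4 J2 <8,5,3>
C:5↔7 J2 <8,5,4>
PS:7↔4 J2 <8,5,5>
3×7 − 2×5 − 1×5 = 6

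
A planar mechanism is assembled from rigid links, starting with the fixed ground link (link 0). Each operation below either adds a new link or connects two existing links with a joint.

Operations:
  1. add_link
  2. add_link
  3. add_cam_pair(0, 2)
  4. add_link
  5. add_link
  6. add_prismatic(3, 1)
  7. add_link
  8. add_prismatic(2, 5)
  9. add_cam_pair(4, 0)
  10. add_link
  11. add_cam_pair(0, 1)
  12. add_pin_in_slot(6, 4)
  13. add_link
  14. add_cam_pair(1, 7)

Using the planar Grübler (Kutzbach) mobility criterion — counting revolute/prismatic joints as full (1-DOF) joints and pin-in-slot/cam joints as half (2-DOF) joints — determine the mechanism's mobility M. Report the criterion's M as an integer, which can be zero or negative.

[1;0;0] (link 0 is ground)
L+ [2;0;0]
L+ [3;0;0]
C(0,2)∈J2 [3;0;1]
L+ [4;0;1]
L+ [5;0;1]
P(3,1)∈J1 [5;1;1]
L+ [6;1;1]
P(2,5)∈J1 [6;2;1]
C(4,0)∈J2 [6;2;2]
L+ [7;2;2]
C(0,1)∈J2 [7;2;3]
PS(6,4)∈J2 [7;2;4]
L+ [8;2;4]
C(1,7)∈J2 [8;2;5]
mobility = 21 − 4 − 5 = 12

M = 12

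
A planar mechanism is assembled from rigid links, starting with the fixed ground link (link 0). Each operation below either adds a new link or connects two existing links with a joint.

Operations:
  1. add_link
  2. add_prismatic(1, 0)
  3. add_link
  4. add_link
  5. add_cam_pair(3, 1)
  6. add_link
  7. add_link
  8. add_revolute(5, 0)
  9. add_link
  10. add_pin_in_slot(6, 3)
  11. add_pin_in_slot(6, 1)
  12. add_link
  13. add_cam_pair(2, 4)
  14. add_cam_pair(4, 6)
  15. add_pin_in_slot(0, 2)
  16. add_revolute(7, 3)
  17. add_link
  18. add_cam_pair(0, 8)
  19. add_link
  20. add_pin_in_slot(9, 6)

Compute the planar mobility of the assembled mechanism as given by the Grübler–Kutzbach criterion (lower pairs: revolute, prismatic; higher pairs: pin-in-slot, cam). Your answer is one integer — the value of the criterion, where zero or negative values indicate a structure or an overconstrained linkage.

M = 13

ground; <1,0,0>
#1 <2,0,0>
P:1↔0 J1 <2,1,0>
#2 <3,1,0>
#3 <4,1,0>
C:3↔1 J2 <4,1,1>
#4 <5,1,1>
#5 <6,1,1>
R:5↔0 J1 <6,2,1>
#6 <7,2,1>
PS:6↔3 J2 <7,2,2>
PS:6↔1 J2 <7,2,3>
#7 <8,2,3>
C:2↔4 J2 <8,2,4>
C:4↔6 J2 <8,2,5>
PS:0↔2 J2 <8,2,6>
R:7↔3 J1 <8,3,6>
#8 <9,3,6>
C:0↔8 J2 <9,3,7>
#9 <10,3,7>
PS:9↔6 J2 <10,3,8>
3×9 − 2×3 − 1×8 = 13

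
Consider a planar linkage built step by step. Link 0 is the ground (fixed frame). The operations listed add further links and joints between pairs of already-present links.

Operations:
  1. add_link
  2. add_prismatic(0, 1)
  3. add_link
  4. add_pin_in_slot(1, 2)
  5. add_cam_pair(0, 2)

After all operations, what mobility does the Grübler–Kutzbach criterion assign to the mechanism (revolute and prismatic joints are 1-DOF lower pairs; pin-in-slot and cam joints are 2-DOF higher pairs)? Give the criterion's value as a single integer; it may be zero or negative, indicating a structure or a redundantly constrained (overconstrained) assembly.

(L,J1,J2)=(1,0,0); link0 fixed
link1: (2,0,0)
P 0-1 [J1]: (2,1,0)
link2: (3,1,0)
PS 1-2 [J2]: (3,1,1)
C 0-2 [J2]: (3,1,2)
Grübler: 3·2 − 2·1 − 2 = 2

M = 2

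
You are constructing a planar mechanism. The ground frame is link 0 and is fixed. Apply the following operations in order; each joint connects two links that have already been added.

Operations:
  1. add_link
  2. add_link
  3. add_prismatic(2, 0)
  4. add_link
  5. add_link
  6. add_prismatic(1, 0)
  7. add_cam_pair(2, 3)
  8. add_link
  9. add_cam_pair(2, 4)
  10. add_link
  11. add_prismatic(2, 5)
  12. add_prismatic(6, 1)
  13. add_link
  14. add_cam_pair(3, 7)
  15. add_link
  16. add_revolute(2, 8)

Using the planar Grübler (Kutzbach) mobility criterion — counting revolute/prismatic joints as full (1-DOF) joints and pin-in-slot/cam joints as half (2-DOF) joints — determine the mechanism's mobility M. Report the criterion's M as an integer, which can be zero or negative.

M = 11

link 0 = ground. State L|J1|J2 = 1|0|0
+link1  2|0|0
+link2  3|0|0
P(2,0) f=1→J1  3|1|0
+link3  4|1|0
+link4  5|1|0
P(1,0) f=1→J1  5|2|0
C(2,3) f=2→J2  5|2|1
+link5  6|2|1
C(2,4) f=2→J2  6|2|2
+link6  7|2|2
P(2,5) f=1→J1  7|3|2
P(6,1) f=1→J1  7|4|2
+link7  8|4|2
C(3,7) f=2→J2  8|4|3
+link8  9|4|3
R(2,8) f=1→J1  9|5|3
M = 3(9−1)−2·5−3 = 24−10−3 = 11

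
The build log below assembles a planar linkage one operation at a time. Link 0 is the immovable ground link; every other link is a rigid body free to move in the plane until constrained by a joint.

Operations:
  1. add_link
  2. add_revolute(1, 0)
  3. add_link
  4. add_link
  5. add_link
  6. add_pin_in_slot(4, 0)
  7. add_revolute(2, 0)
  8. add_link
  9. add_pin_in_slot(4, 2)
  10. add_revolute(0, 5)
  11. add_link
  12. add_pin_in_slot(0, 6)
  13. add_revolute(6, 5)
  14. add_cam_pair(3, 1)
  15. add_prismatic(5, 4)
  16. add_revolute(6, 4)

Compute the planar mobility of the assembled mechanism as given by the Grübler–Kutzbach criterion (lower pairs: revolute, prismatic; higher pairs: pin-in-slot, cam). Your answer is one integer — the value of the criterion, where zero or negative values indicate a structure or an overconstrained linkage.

ground; <1,0,0>
#1 <2,0,0>
R:1↔0 J1 <2,1,0>
#2 <3,1,0>
#3 <4,1,0>
#4 <5,1,0>
PS:4↔0 J2 <5,1,1>
R:2↔0 J1 <5,2,1>
#5 <6,2,1>
PS:4↔2 J2 <6,2,2>
R:0↔5 J1 <6,3,2>
#6 <7,3,2>
PS:0↔6 J2 <7,3,3>
R:6↔5 J1 <7,4,3>
C:3↔1 J2 <7,4,4>
P:5↔4 J1 <7,5,4>
R:6↔4 J1 <7,6,4>
3×6 − 2×6 − 1×4 = 2

M = 2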